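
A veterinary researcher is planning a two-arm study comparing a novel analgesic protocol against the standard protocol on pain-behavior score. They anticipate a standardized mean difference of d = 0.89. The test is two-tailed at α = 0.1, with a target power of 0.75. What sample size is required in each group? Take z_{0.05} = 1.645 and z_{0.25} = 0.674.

n = 14 per group

For two independent groups with equal n: n = 2·((z_{α/2} + z_β) / d)².
z_{α/2} + z_β = 1.645 + 0.674 = 2.319.
n = 2 × (2.319 / 0.89)² = 2 × 2.606² = 2 × 6.79 = 13.6.
Round up to the next whole participant.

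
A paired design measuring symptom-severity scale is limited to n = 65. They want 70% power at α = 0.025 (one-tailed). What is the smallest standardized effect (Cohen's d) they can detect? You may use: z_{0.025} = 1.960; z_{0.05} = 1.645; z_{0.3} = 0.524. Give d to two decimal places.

d_min ≈ 0.31

For a single sample (or paired design) of n = 65: d_min = (z_{α} + z_β)/√n.
z-sum = 1.960 + 0.524 = 2.484.
d_min = 2.484 / √65 = 2.484 / 8.062 = 0.308.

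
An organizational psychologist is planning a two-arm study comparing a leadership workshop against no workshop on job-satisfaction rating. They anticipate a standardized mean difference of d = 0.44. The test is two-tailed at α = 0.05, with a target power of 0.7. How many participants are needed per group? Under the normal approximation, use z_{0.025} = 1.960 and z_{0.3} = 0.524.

For two independent groups with equal n: n = 2·((z_{α/2} + z_β) / d)².
z_{α/2} + z_β = 1.960 + 0.524 = 2.484.
n = 2 × (2.484 / 0.44)² = 2 × 5.645² = 2 × 31.87 = 63.7.
Round up to the next whole participant.

n = 64 per group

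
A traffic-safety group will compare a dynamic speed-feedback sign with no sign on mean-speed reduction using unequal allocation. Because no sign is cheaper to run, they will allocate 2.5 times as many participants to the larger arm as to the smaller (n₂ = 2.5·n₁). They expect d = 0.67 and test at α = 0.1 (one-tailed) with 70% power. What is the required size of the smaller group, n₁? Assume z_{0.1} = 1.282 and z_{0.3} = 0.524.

n₁ = 11

With allocation ratio k = n₂/n₁ = 2.5, Var(x̄₁−x̄₂) = σ²(1/n₁ + 1/(k·n₁)) = σ²·(k+1)/(k·n₁).
So n₁ = (1 + 1/k)·((z_{α} + z_β)/d)² = 1.400 × (1.806/0.67)².
n₁ = 1.400 × 7.27 = 10.2.
Round up: n₁ = 11, giving n₂ = ⌈2.5 × 11⌉ = ⌈27.5⌉ = 28.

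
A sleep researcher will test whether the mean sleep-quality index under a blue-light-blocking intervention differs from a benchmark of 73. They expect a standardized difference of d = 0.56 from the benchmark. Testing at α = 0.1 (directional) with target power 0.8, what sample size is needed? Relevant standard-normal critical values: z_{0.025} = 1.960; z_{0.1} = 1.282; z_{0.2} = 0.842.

For a one-sample test: n = ((z_{α} + z_β) / d)².
z_{α} + z_β = 1.282 + 0.842 = 2.124.
n = (2.124 / 0.56)² = 3.793² = 14.39.
Round up.

n = 15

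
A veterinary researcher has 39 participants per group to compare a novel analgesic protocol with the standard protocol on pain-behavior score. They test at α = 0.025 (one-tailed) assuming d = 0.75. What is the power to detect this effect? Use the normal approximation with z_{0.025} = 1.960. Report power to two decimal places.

For two equal groups, power = Φ(d·√(n/2) − z_{α}).
d·√(n/2) = 0.75 × √(39/2) = 0.75 × 4.416 = 3.312.
z_β = 3.312 − 1.960 = 1.352.
Power = Φ(1.352) = 0.912.

power ≈ 0.91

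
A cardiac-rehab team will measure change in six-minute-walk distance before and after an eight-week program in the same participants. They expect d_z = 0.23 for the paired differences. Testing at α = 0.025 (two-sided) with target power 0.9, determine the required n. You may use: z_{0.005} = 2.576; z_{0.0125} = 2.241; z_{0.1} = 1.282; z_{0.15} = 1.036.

For a paired (one-sample on differences) test: n = ((z_{α/2} + z_β) / d)².
z_{α/2} + z_β = 2.241 + 1.282 = 3.523.
n = (3.523 / 0.23)² = 15.317² = 234.62.
Round up.

n = 235 pairs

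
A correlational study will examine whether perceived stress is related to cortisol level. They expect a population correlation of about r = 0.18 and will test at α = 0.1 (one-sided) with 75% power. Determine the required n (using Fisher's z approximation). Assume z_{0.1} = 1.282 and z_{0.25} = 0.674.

Fisher's z: C = ½·ln((1+r)/(1−r)) = ½·ln(1.4390) = 0.1820.
n = ((z_{α} + z_β)/C)² + 3.
(1.282 + 0.674) / 0.1820 = 1.956 / 0.1820 = 10.747.
n = 10.747² + 3 = 115.50 + 3 = 118.5.
Round up.

n = 119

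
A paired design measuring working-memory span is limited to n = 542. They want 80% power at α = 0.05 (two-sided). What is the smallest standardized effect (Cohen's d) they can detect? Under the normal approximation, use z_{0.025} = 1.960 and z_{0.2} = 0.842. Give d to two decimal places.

d_min ≈ 0.12

For a single sample (or paired design) of n = 542: d_min = (z_{α/2} + z_β)/√n.
z-sum = 1.960 + 0.842 = 2.802.
d_min = 2.802 / √542 = 2.802 / 23.281 = 0.120.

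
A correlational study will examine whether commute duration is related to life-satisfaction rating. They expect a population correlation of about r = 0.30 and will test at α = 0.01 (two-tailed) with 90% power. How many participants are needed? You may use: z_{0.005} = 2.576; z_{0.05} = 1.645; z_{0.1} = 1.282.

n = 159

Fisher's z: C = ½·ln((1+r)/(1−r)) = ½·ln(1.8571) = 0.3095.
n = ((z_{α/2} + z_β)/C)² + 3.
(2.576 + 1.282) / 0.3095 = 3.858 / 0.3095 = 12.465.
n = 12.465² + 3 = 155.38 + 3 = 158.4.
Round up.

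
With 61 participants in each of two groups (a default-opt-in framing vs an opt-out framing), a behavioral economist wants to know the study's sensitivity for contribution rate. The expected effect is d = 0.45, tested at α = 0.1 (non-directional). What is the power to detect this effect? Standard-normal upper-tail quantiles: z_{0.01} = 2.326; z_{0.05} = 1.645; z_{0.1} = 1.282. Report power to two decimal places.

For two equal groups, power = Φ(d·√(n/2) − z_{α/2}).
d·√(n/2) = 0.45 × √(61/2) = 0.45 × 5.523 = 2.485.
z_β = 2.485 − 1.645 = 0.840.
Power = Φ(0.840) = 0.800.

power ≈ 0.80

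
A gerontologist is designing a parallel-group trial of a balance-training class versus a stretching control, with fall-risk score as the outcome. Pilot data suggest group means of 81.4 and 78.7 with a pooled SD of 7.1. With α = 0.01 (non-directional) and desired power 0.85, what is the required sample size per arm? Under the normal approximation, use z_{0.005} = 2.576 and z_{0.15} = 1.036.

Cohen's d = |M₁ − M₂| / SD_pooled = |81.4 − 78.7| / 7.1 = 2.7 / 7.1 = 0.380.
For two independent groups with equal n: n = 2·((z_{α/2} + z_β) / d)².
z_{α/2} + z_β = 2.576 + 1.036 = 3.612.
n = 2 × (3.612 / 0.380)² = 2 × 9.505² = 2 × 90.35 = 180.7.
Round up to the next whole participant.

n = 181 per group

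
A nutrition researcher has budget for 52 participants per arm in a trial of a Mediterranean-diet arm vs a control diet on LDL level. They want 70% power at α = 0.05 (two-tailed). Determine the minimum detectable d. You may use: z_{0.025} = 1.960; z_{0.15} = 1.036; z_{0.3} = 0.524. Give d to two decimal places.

d_min ≈ 0.49

For two independent groups of n = 52 each: d_min = (z_{α/2} + z_β)·√(2/n).
z-sum = 1.960 + 0.524 = 2.484.
d_min = 2.484 × √(2/52) = 2.484 × 0.1961 = 0.487.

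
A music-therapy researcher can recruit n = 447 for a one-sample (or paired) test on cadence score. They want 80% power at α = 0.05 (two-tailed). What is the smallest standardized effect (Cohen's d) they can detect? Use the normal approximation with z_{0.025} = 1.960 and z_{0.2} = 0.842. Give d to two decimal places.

d_min ≈ 0.13

For a single sample (or paired design) of n = 447: d_min = (z_{α/2} + z_β)/√n.
z-sum = 1.960 + 0.842 = 2.802.
d_min = 2.802 / √447 = 2.802 / 21.142 = 0.133.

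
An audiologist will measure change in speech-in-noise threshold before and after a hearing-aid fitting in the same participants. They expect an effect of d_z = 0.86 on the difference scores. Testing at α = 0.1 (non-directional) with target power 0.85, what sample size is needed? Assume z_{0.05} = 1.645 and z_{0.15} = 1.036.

n = 10 pairs

For a paired (one-sample on differences) test: n = ((z_{α/2} + z_β) / d)².
z_{α/2} + z_β = 1.645 + 1.036 = 2.681.
n = (2.681 / 0.86)² = 3.117² = 9.72.
Round up.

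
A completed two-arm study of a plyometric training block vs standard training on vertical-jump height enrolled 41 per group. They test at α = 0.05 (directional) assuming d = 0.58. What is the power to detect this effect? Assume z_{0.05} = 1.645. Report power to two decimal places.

For two equal groups, power = Φ(d·√(n/2) − z_{α}).
d·√(n/2) = 0.58 × √(41/2) = 0.58 × 4.528 = 2.626.
z_β = 2.626 − 1.645 = 0.981.
Power = Φ(0.981) = 0.837.

power ≈ 0.84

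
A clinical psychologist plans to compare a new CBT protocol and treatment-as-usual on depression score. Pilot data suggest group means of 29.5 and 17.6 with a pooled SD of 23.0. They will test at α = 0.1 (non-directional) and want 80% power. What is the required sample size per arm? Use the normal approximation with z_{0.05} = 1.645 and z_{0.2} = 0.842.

Cohen's d = |M₁ − M₂| / SD_pooled = |29.5 − 17.6| / 23.0 = 11.9 / 23.0 = 0.517.
For two independent groups with equal n: n = 2·((z_{α/2} + z_β) / d)².
z_{α/2} + z_β = 1.645 + 0.842 = 2.487.
n = 2 × (2.487 / 0.517)² = 2 × 4.810² = 2 × 23.14 = 46.3.
Round up to the next whole participant.

n = 47 per group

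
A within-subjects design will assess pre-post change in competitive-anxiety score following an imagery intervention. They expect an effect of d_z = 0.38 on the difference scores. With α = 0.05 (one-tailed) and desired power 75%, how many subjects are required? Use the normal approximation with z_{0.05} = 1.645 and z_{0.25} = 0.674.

For a paired (one-sample on differences) test: n = ((z_{α} + z_β) / d)².
z_{α} + z_β = 1.645 + 0.674 = 2.319.
n = (2.319 / 0.38)² = 6.103² = 37.24.
Round up.

n = 38 pairs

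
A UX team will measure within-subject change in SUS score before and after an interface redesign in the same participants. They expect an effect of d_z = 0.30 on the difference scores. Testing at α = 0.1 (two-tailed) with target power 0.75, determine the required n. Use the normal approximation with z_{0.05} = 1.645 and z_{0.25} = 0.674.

n = 60 pairs

For a paired (one-sample on differences) test: n = ((z_{α/2} + z_β) / d)².
z_{α/2} + z_β = 1.645 + 0.674 = 2.319.
n = (2.319 / 0.30)² = 7.730² = 59.75.
Round up.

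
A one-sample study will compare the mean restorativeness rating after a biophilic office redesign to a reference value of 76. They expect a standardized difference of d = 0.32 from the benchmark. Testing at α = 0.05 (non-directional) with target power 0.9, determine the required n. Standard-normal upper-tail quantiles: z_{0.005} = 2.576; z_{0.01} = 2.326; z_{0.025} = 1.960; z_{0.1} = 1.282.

For a one-sample test: n = ((z_{α/2} + z_β) / d)².
z_{α/2} + z_β = 1.960 + 1.282 = 3.242.
n = (3.242 / 0.32)² = 10.131² = 102.64.
Round up.

n = 103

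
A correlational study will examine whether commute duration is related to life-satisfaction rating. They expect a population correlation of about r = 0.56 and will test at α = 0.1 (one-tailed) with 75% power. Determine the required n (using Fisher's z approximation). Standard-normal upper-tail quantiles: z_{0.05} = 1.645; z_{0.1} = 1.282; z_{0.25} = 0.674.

n = 13

Fisher's z: C = ½·ln((1+r)/(1−r)) = ½·ln(3.5455) = 0.6328.
n = ((z_{α} + z_β)/C)² + 3.
(1.282 + 0.674) / 0.6328 = 1.956 / 0.6328 = 3.091.
n = 3.091² + 3 = 9.55 + 3 = 12.6.
Round up.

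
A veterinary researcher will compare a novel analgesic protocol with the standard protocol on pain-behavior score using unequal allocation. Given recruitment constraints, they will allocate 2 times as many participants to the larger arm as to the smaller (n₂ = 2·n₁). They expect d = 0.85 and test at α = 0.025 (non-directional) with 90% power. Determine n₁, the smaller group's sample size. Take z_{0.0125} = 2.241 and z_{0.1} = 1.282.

n₁ = 26

With allocation ratio k = n₂/n₁ = 2, Var(x̄₁−x̄₂) = σ²(1/n₁ + 1/(k·n₁)) = σ²·(k+1)/(k·n₁).
So n₁ = (1 + 1/k)·((z_{α/2} + z_β)/d)² = 1.500 × (3.523/0.85)².
n₁ = 1.500 × 17.18 = 25.8.
Round up: n₁ = 26, giving n₂ = 2 × 26 = 52.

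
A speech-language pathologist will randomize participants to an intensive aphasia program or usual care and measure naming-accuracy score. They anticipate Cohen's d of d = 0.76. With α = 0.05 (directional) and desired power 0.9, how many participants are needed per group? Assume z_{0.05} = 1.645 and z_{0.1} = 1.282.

n = 30 per group

For two independent groups with equal n: n = 2·((z_{α} + z_β) / d)².
z_{α} + z_β = 1.645 + 1.282 = 2.927.
n = 2 × (2.927 / 0.76)² = 2 × 3.851² = 2 × 14.83 = 29.7.
Round up to the next whole participant.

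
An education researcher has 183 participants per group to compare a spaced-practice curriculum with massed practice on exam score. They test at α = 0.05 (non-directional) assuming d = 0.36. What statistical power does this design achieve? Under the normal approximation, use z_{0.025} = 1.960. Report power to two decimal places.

power ≈ 0.93

For two equal groups, power = Φ(d·√(n/2) − z_{α/2}).
d·√(n/2) = 0.36 × √(183/2) = 0.36 × 9.566 = 3.444.
z_β = 3.444 − 1.960 = 1.484.
Power = Φ(1.484) = 0.931.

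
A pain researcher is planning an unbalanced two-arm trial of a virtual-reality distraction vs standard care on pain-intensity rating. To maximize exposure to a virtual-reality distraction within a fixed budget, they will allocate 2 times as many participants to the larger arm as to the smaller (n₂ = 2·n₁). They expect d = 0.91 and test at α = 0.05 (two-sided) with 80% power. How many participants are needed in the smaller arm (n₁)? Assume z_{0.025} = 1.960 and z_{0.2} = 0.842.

With allocation ratio k = n₂/n₁ = 2, Var(x̄₁−x̄₂) = σ²(1/n₁ + 1/(k·n₁)) = σ²·(k+1)/(k·n₁).
So n₁ = (1 + 1/k)·((z_{α/2} + z_β)/d)² = 1.500 × (2.802/0.91)².
n₁ = 1.500 × 9.48 = 14.2.
Round up: n₁ = 15, giving n₂ = 2 × 15 = 30.

n₁ = 15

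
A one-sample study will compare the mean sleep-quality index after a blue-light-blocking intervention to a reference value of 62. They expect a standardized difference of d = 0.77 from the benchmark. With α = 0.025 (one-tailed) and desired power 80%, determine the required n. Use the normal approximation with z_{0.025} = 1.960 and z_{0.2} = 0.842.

For a one-sample test: n = ((z_{α} + z_β) / d)².
z_{α} + z_β = 1.960 + 0.842 = 2.802.
n = (2.802 / 0.77)² = 3.639² = 13.24.
Round up.

n = 14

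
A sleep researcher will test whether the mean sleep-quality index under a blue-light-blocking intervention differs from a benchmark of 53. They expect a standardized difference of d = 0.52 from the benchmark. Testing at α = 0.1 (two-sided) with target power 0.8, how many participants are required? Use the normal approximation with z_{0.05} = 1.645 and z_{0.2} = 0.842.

For a one-sample test: n = ((z_{α/2} + z_β) / d)².
z_{α/2} + z_β = 1.645 + 0.842 = 2.487.
n = (2.487 / 0.52)² = 4.783² = 22.87.
Round up.

n = 23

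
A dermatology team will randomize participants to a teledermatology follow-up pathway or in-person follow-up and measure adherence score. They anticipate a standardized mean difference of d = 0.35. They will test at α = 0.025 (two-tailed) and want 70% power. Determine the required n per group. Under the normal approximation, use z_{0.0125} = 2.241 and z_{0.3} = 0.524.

For two independent groups with equal n: n = 2·((z_{α/2} + z_β) / d)².
z_{α/2} + z_β = 2.241 + 0.524 = 2.765.
n = 2 × (2.765 / 0.35)² = 2 × 7.900² = 2 × 62.41 = 124.8.
Round up to the next whole participant.

n = 125 per group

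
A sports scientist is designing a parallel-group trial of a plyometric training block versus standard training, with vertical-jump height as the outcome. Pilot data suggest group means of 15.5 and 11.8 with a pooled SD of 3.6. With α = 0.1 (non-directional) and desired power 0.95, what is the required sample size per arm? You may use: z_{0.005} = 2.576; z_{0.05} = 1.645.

Cohen's d = |M₁ − M₂| / SD_pooled = |15.5 − 11.8| / 3.6 = 3.7 / 3.6 = 1.028.
For two independent groups with equal n: n = 2·((z_{α/2} + z_β) / d)².
z_{α/2} + z_β = 1.645 + 1.645 = 3.290.
n = 2 × (3.290 / 1.028)² = 2 × 3.200² = 2 × 10.24 = 20.5.
Round up to the next whole participant.

n = 21 per group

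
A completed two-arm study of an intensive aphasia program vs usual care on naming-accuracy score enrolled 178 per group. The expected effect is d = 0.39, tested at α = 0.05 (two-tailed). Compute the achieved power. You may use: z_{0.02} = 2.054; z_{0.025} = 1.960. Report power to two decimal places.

For two equal groups, power = Φ(d·√(n/2) − z_{α/2}).
d·√(n/2) = 0.39 × √(178/2) = 0.39 × 9.434 = 3.679.
z_β = 3.679 − 1.960 = 1.719.
Power = Φ(1.719) = 0.957.

power ≈ 0.96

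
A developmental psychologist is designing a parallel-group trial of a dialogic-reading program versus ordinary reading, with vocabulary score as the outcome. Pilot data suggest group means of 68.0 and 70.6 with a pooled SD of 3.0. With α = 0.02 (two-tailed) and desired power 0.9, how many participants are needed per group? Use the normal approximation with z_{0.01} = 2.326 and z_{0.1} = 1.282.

n = 35 per group

Cohen's d = |M₁ − M₂| / SD_pooled = |68.0 − 70.6| / 3.0 = 2.6 / 3.0 = 0.867.
For two independent groups with equal n: n = 2·((z_{α/2} + z_β) / d)².
z_{α/2} + z_β = 2.326 + 1.282 = 3.608.
n = 2 × (3.608 / 0.867)² = 2 × 4.161² = 2 × 17.32 = 34.6.
Round up to the next whole participant.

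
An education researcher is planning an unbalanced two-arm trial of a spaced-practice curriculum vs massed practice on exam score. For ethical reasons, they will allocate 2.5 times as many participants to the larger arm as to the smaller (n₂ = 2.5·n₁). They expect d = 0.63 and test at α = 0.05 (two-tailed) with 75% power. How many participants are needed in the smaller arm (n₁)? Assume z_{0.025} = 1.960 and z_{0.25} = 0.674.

With allocation ratio k = n₂/n₁ = 2.5, Var(x̄₁−x̄₂) = σ²(1/n₁ + 1/(k·n₁)) = σ²·(k+1)/(k·n₁).
So n₁ = (1 + 1/k)·((z_{α/2} + z_β)/d)² = 1.400 × (2.634/0.63)².
n₁ = 1.400 × 17.48 = 24.5.
Round up: n₁ = 25, giving n₂ = ⌈2.5 × 25⌉ = ⌈62.5⌉ = 63.

n₁ = 25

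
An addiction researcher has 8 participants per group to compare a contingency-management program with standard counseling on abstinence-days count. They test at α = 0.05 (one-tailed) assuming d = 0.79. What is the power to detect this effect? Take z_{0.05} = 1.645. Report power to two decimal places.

For two equal groups, power = Φ(d·√(n/2) − z_{α}).
d·√(n/2) = 0.79 × √(8/2) = 0.79 × 2.000 = 1.580.
z_β = 1.580 − 1.645 = -0.065.
Power = Φ(-0.065) = 0.474.

power ≈ 0.47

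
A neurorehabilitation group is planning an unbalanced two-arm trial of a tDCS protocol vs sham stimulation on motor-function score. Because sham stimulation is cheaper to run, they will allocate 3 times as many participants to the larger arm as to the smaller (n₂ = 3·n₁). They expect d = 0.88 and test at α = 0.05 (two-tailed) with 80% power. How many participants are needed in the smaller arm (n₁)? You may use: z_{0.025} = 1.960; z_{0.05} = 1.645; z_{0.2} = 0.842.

n₁ = 14

With allocation ratio k = n₂/n₁ = 3, Var(x̄₁−x̄₂) = σ²(1/n₁ + 1/(k·n₁)) = σ²·(k+1)/(k·n₁).
So n₁ = (1 + 1/k)·((z_{α/2} + z_β)/d)² = 1.333 × (2.802/0.88)².
n₁ = 1.333 × 10.14 = 13.5.
Round up: n₁ = 14, giving n₂ = 3 × 14 = 42.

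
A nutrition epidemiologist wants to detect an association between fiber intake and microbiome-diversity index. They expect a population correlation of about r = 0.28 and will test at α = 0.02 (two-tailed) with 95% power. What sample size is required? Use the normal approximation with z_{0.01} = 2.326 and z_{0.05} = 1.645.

n = 194

Fisher's z: C = ½·ln((1+r)/(1−r)) = ½·ln(1.7778) = 0.2877.
n = ((z_{α/2} + z_β)/C)² + 3.
(2.326 + 1.645) / 0.2877 = 3.971 / 0.2877 = 13.803.
n = 13.803² + 3 = 190.51 + 3 = 193.5.
Round up.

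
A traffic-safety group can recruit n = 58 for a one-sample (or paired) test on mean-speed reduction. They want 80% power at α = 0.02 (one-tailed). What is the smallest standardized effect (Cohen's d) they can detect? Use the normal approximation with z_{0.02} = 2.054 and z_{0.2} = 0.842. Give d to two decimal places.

d_min ≈ 0.38

For a single sample (or paired design) of n = 58: d_min = (z_{α} + z_β)/√n.
z-sum = 2.054 + 0.842 = 2.896.
d_min = 2.896 / √58 = 2.896 / 7.616 = 0.380.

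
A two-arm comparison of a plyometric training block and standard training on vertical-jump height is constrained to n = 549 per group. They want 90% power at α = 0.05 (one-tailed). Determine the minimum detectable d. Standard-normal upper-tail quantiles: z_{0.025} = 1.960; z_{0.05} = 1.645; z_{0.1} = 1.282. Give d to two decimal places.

For two independent groups of n = 549 each: d_min = (z_{α} + z_β)·√(2/n).
z-sum = 1.645 + 1.282 = 2.927.
d_min = 2.927 × √(2/549) = 2.927 × 0.0604 = 0.177.

d_min ≈ 0.18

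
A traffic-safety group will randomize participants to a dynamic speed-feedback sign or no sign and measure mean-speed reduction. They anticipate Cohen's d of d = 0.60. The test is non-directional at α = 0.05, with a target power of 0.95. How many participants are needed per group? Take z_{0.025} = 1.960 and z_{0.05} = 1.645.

n = 73 per group

For two independent groups with equal n: n = 2·((z_{α/2} + z_β) / d)².
z_{α/2} + z_β = 1.960 + 1.645 = 3.605.
n = 2 × (3.605 / 0.60)² = 2 × 6.008² = 2 × 36.10 = 72.2.
Round up to the next whole participant.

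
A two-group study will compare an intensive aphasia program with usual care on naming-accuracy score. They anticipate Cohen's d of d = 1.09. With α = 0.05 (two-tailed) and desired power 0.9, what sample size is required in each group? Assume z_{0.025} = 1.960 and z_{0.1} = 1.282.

For two independent groups with equal n: n = 2·((z_{α/2} + z_β) / d)².
z_{α/2} + z_β = 1.960 + 1.282 = 3.242.
n = 2 × (3.242 / 1.09)² = 2 × 2.974² = 2 × 8.85 = 17.7.
Round up to the next whole participant.

n = 18 per group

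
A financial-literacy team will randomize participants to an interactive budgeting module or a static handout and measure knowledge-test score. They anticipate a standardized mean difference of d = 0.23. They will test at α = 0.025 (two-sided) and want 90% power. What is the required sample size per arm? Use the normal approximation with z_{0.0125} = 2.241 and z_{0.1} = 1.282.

n = 470 per group

For two independent groups with equal n: n = 2·((z_{α/2} + z_β) / d)².
z_{α/2} + z_β = 2.241 + 1.282 = 3.523.
n = 2 × (3.523 / 0.23)² = 2 × 15.317² = 2 × 234.62 = 469.2.
Round up to the next whole participant.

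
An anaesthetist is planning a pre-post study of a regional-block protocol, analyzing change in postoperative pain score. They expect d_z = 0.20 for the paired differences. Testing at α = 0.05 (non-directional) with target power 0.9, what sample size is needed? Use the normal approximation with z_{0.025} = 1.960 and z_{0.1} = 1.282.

n = 263 pairs

For a paired (one-sample on differences) test: n = ((z_{α/2} + z_β) / d)².
z_{α/2} + z_β = 1.960 + 1.282 = 3.242.
n = (3.242 / 0.20)² = 16.210² = 262.76.
Round up.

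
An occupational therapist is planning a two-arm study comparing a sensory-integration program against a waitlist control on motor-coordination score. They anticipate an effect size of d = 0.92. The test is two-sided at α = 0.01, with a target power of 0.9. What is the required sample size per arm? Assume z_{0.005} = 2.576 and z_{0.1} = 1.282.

n = 36 per group

For two independent groups with equal n: n = 2·((z_{α/2} + z_β) / d)².
z_{α/2} + z_β = 2.576 + 1.282 = 3.858.
n = 2 × (3.858 / 0.92)² = 2 × 4.193² = 2 × 17.59 = 35.2.
Round up to the next whole participant.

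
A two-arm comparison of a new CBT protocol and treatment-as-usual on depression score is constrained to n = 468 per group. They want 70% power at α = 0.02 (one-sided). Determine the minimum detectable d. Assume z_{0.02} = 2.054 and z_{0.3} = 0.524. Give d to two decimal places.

d_min ≈ 0.17

For two independent groups of n = 468 each: d_min = (z_{α} + z_β)·√(2/n).
z-sum = 2.054 + 0.524 = 2.578.
d_min = 2.578 × √(2/468) = 2.578 × 0.0654 = 0.169.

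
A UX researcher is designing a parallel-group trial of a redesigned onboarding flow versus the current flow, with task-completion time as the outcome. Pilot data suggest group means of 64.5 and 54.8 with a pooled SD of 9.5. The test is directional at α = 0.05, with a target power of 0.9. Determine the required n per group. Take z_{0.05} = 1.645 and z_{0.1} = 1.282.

Cohen's d = |M₁ − M₂| / SD_pooled = |64.5 − 54.8| / 9.5 = 9.7 / 9.5 = 1.021.
For two independent groups with equal n: n = 2·((z_{α} + z_β) / d)².
z_{α} + z_β = 1.645 + 1.282 = 2.927.
n = 2 × (2.927 / 1.021)² = 2 × 2.867² = 2 × 8.22 = 16.4.
Round up to the next whole participant.

n = 17 per group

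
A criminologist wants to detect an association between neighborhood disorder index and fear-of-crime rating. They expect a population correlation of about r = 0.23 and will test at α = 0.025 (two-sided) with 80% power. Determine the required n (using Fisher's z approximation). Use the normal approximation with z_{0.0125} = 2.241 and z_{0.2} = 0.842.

n = 177

Fisher's z: C = ½·ln((1+r)/(1−r)) = ½·ln(1.5974) = 0.2342.
n = ((z_{α/2} + z_β)/C)² + 3.
(2.241 + 0.842) / 0.2342 = 3.083 / 0.2342 = 13.164.
n = 13.164² + 3 = 173.29 + 3 = 176.3.
Round up.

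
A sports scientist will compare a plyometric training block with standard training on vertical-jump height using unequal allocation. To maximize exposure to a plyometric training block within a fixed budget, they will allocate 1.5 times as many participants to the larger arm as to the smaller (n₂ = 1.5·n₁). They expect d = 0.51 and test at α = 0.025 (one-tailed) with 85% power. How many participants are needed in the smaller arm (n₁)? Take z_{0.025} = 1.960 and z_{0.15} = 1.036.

n₁ = 58

With allocation ratio k = n₂/n₁ = 1.5, Var(x̄₁−x̄₂) = σ²(1/n₁ + 1/(k·n₁)) = σ²·(k+1)/(k·n₁).
So n₁ = (1 + 1/k)·((z_{α} + z_β)/d)² = 1.667 × (2.996/0.51)².
n₁ = 1.667 × 34.51 = 57.5.
Round up: n₁ = 58, giving n₂ = 1.5 × 58 = 87.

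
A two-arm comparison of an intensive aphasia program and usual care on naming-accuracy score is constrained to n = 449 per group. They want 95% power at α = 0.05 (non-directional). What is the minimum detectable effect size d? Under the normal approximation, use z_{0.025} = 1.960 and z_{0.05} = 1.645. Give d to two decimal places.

For two independent groups of n = 449 each: d_min = (z_{α/2} + z_β)·√(2/n).
z-sum = 1.960 + 1.645 = 3.605.
d_min = 3.605 × √(2/449) = 3.605 × 0.0667 = 0.241.

d_min ≈ 0.24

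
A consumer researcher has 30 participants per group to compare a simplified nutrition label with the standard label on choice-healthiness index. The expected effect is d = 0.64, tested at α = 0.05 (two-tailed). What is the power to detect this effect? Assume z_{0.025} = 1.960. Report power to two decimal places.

power ≈ 0.70

For two equal groups, power = Φ(d·√(n/2) − z_{α/2}).
d·√(n/2) = 0.64 × √(30/2) = 0.64 × 3.873 = 2.479.
z_β = 2.479 − 1.960 = 0.519.
Power = Φ(0.519) = 0.698.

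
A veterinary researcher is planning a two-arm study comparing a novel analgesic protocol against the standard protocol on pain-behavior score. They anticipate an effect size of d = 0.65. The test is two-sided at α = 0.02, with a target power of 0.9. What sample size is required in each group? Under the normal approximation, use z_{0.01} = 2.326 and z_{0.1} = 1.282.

n = 62 per group

For two independent groups with equal n: n = 2·((z_{α/2} + z_β) / d)².
z_{α/2} + z_β = 2.326 + 1.282 = 3.608.
n = 2 × (3.608 / 0.65)² = 2 × 5.551² = 2 × 30.81 = 61.6.
Round up to the next whole participant.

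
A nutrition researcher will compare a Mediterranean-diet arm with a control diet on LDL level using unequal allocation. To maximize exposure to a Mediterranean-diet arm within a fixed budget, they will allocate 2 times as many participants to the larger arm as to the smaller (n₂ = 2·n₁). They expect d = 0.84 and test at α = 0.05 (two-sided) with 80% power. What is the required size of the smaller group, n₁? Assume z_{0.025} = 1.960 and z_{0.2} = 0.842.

n₁ = 17

With allocation ratio k = n₂/n₁ = 2, Var(x̄₁−x̄₂) = σ²(1/n₁ + 1/(k·n₁)) = σ²·(k+1)/(k·n₁).
So n₁ = (1 + 1/k)·((z_{α/2} + z_β)/d)² = 1.500 × (2.802/0.84)².
n₁ = 1.500 × 11.13 = 16.7.
Round up: n₁ = 17, giving n₂ = 2 × 17 = 34.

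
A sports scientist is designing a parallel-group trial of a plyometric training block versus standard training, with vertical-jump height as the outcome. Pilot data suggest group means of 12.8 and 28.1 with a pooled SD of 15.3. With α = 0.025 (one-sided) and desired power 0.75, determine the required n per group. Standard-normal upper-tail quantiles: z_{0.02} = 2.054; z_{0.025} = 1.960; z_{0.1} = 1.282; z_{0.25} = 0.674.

Cohen's d = |M₁ − M₂| / SD_pooled = |12.8 − 28.1| / 15.3 = 15.3 / 15.3 = 1.000.
For two independent groups with equal n: n = 2·((z_{α} + z_β) / d)².
z_{α} + z_β = 1.960 + 0.674 = 2.634.
n = 2 × (2.634 / 1.000)² = 2 × 2.634² = 2 × 6.94 = 13.9.
Round up to the next whole participant.

n = 14 per group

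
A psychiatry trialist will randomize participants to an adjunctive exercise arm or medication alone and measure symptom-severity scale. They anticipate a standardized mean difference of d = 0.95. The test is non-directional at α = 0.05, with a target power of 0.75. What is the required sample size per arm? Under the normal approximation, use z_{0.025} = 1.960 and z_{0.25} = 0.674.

n = 16 per group

For two independent groups with equal n: n = 2·((z_{α/2} + z_β) / d)².
z_{α/2} + z_β = 1.960 + 0.674 = 2.634.
n = 2 × (2.634 / 0.95)² = 2 × 2.773² = 2 × 7.69 = 15.4.
Round up to the next whole participant.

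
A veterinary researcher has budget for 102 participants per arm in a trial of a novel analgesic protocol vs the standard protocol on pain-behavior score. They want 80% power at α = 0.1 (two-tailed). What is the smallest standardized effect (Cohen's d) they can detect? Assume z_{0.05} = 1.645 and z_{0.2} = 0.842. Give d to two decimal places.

d_min ≈ 0.35

For two independent groups of n = 102 each: d_min = (z_{α/2} + z_β)·√(2/n).
z-sum = 1.645 + 0.842 = 2.487.
d_min = 2.487 × √(2/102) = 2.487 × 0.1400 = 0.348.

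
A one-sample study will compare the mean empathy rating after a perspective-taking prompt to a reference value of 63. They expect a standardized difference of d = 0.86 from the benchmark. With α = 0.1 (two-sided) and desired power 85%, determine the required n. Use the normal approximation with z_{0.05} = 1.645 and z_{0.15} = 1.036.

n = 10

For a one-sample test: n = ((z_{α/2} + z_β) / d)².
z_{α/2} + z_β = 1.645 + 1.036 = 2.681.
n = (2.681 / 0.86)² = 3.117² = 9.72.
Round up.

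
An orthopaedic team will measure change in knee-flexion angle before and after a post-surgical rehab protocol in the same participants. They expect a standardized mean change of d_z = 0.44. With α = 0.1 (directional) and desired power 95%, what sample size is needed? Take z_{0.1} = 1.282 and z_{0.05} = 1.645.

n = 45 pairs

For a paired (one-sample on differences) test: n = ((z_{α} + z_β) / d)².
z_{α} + z_β = 1.282 + 1.645 = 2.927.
n = (2.927 / 0.44)² = 6.652² = 44.25.
Round up.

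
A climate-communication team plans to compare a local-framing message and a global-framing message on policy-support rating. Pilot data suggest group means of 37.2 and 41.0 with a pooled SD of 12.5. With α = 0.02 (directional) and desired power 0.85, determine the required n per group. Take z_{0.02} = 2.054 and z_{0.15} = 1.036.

n = 207 per group

Cohen's d = |M₁ − M₂| / SD_pooled = |37.2 − 41.0| / 12.5 = 3.8 / 12.5 = 0.304.
For two independent groups with equal n: n = 2·((z_{α} + z_β) / d)².
z_{α} + z_β = 2.054 + 1.036 = 3.090.
n = 2 × (3.090 / 0.304)² = 2 × 10.164² = 2 × 103.32 = 206.6.
Round up to the next whole participant.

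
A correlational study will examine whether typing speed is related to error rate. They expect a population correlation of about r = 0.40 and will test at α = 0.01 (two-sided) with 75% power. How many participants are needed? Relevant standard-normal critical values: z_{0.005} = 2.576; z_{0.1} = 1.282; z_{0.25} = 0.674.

n = 62

Fisher's z: C = ½·ln((1+r)/(1−r)) = ½·ln(2.3333) = 0.4236.
n = ((z_{α/2} + z_β)/C)² + 3.
(2.576 + 0.674) / 0.4236 = 3.250 / 0.4236 = 7.672.
n = 7.672² + 3 = 58.86 + 3 = 61.9.
Round up.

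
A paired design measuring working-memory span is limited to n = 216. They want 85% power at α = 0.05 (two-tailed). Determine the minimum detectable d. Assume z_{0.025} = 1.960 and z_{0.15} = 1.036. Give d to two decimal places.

For a single sample (or paired design) of n = 216: d_min = (z_{α/2} + z_β)/√n.
z-sum = 1.960 + 1.036 = 2.996.
d_min = 2.996 / √216 = 2.996 / 14.697 = 0.204.

d_min ≈ 0.20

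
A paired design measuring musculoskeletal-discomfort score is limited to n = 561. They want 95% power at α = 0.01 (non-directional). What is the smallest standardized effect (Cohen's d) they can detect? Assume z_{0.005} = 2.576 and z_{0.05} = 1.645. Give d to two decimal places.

For a single sample (or paired design) of n = 561: d_min = (z_{α/2} + z_β)/√n.
z-sum = 2.576 + 1.645 = 4.221.
d_min = 4.221 / √561 = 4.221 / 23.685 = 0.178.

d_min ≈ 0.18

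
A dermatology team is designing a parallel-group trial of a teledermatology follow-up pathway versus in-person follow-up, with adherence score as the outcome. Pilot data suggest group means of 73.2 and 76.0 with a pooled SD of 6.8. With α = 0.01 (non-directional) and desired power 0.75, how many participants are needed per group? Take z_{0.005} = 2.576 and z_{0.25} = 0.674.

n = 125 per group

Cohen's d = |M₁ − M₂| / SD_pooled = |73.2 − 76.0| / 6.8 = 2.8 / 6.8 = 0.412.
For two independent groups with equal n: n = 2·((z_{α/2} + z_β) / d)².
z_{α/2} + z_β = 2.576 + 0.674 = 3.250.
n = 2 × (3.250 / 0.412)² = 2 × 7.888² = 2 × 62.23 = 124.5.
Round up to the next whole participant.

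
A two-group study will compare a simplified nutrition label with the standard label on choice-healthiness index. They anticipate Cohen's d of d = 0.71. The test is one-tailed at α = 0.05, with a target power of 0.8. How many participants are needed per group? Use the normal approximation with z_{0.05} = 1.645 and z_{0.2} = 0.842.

n = 25 per group

For two independent groups with equal n: n = 2·((z_{α} + z_β) / d)².
z_{α} + z_β = 1.645 + 0.842 = 2.487.
n = 2 × (2.487 / 0.71)² = 2 × 3.503² = 2 × 12.27 = 24.5.
Round up to the next whole participant.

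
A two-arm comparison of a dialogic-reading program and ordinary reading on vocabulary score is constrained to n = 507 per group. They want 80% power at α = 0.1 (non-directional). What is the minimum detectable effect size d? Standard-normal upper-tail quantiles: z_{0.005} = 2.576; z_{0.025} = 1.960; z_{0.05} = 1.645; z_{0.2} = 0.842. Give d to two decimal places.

For two independent groups of n = 507 each: d_min = (z_{α/2} + z_β)·√(2/n).
z-sum = 1.645 + 0.842 = 2.487.
d_min = 2.487 × √(2/507) = 2.487 × 0.0628 = 0.156.

d_min ≈ 0.16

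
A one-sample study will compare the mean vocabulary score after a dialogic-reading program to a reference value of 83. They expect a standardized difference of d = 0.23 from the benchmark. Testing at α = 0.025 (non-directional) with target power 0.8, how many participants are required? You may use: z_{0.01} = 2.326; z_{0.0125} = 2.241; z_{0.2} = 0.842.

n = 180

For a one-sample test: n = ((z_{α/2} + z_β) / d)².
z_{α/2} + z_β = 2.241 + 0.842 = 3.083.
n = (3.083 / 0.23)² = 13.404² = 179.68.
Round up.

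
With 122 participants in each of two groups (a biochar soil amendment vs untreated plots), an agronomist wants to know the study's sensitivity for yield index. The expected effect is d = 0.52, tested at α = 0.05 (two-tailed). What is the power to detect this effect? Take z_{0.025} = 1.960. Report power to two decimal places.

For two equal groups, power = Φ(d·√(n/2) − z_{α/2}).
d·√(n/2) = 0.52 × √(122/2) = 0.52 × 7.810 = 4.061.
z_β = 4.061 − 1.960 = 2.101.
Power = Φ(2.101) = 0.982.

power ≈ 0.98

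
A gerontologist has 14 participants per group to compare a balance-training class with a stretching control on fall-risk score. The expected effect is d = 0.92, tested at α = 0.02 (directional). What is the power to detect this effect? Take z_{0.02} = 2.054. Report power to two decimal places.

power ≈ 0.65

For two equal groups, power = Φ(d·√(n/2) − z_{α}).
d·√(n/2) = 0.92 × √(14/2) = 0.92 × 2.646 = 2.434.
z_β = 2.434 − 2.054 = 0.380.
Power = Φ(0.380) = 0.648.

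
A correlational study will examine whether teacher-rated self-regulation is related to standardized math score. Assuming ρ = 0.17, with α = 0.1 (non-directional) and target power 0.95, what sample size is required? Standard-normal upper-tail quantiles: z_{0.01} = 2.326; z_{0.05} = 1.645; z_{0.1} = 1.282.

Fisher's z: C = ½·ln((1+r)/(1−r)) = ½·ln(1.4096) = 0.1717.
n = ((z_{α/2} + z_β)/C)² + 3.
(1.645 + 1.645) / 0.1717 = 3.290 / 0.1717 = 19.161.
n = 19.161² + 3 = 367.16 + 3 = 370.2.
Round up.

n = 371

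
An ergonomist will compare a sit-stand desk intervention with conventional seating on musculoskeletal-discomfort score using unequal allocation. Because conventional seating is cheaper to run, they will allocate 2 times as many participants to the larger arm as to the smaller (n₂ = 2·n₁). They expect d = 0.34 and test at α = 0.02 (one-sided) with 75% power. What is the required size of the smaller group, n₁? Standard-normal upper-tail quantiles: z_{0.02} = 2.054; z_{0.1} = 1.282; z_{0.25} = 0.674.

With allocation ratio k = n₂/n₁ = 2, Var(x̄₁−x̄₂) = σ²(1/n₁ + 1/(k·n₁)) = σ²·(k+1)/(k·n₁).
So n₁ = (1 + 1/k)·((z_{α} + z_β)/d)² = 1.500 × (2.728/0.34)².
n₁ = 1.500 × 64.38 = 96.6.
Round up: n₁ = 97, giving n₂ = 2 × 97 = 194.

n₁ = 97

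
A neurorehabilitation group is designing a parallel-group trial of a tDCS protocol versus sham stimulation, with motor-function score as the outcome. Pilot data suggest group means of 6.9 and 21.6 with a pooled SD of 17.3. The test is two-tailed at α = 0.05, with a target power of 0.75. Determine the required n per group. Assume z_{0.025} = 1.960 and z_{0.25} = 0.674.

Cohen's d = |M₁ − M₂| / SD_pooled = |6.9 − 21.6| / 17.3 = 14.7 / 17.3 = 0.850.
For two independent groups with equal n: n = 2·((z_{α/2} + z_β) / d)².
z_{α/2} + z_β = 1.960 + 0.674 = 2.634.
n = 2 × (2.634 / 0.850)² = 2 × 3.099² = 2 × 9.60 = 19.2.
Round up to the next whole participant.

n = 20 per group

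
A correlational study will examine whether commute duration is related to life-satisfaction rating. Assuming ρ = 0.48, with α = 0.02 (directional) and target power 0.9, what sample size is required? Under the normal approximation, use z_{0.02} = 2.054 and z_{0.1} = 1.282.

Fisher's z: C = ½·ln((1+r)/(1−r)) = ½·ln(2.8462) = 0.5230.
n = ((z_{α} + z_β)/C)² + 3.
(2.054 + 1.282) / 0.5230 = 3.336 / 0.5230 = 6.379.
n = 6.379² + 3 = 40.69 + 3 = 43.7.
Round up.

n = 44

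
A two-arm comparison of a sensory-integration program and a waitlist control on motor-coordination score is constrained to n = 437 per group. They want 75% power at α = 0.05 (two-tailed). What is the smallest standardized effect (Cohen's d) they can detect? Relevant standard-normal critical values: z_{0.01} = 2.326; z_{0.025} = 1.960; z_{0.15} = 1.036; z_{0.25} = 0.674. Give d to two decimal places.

d_min ≈ 0.18

For two independent groups of n = 437 each: d_min = (z_{α/2} + z_β)·√(2/n).
z-sum = 1.960 + 0.674 = 2.634.
d_min = 2.634 × √(2/437) = 2.634 × 0.0677 = 0.178.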